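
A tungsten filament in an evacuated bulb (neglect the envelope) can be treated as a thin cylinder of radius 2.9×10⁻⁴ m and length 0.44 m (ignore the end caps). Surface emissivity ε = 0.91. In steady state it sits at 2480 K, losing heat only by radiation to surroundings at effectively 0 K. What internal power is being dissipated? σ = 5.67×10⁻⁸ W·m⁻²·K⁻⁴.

Steady state: P = εσA T⁴.
A = 2πrL = 8.017×10⁻⁴ m²; T⁴ = (2480)⁴ = 3.783×10¹³ K⁴.
P = 0.91 × 5.67×10⁻⁸ × 8.017×10⁻⁴ × 3.783×10¹³.

P ≈ 1560 W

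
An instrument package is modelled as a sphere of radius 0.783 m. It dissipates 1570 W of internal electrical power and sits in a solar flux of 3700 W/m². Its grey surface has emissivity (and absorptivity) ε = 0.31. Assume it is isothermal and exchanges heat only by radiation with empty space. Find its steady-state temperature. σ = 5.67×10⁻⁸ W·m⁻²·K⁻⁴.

At steady state, absorbed solar power + internal power = radiated power.
Absorbed: α·S·A_cross = 0.31·3700·1.926 = 2209 W (cross-section πr²).
Total input = 2209 + 1570 = 3779 W.
Radiated: εσ·A_surf·T⁴ with A_surf = 4πr² = 7.704 m².
T⁴ = 3779/(0.31·5.67×10⁻⁸·7.704) = 2.791×10¹⁰ K⁴.

T ≈ 409 K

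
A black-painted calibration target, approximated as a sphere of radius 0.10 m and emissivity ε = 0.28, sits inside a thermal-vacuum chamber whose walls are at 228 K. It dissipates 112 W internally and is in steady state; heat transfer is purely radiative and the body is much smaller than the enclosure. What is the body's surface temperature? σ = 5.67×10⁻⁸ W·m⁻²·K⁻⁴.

T ≈ 493 K

For a small grey body in a large enclosure, net radiated power = εσA(T⁴ − T_w⁴).
Steady state: P = εσA(T⁴ − T_w⁴) with A = 4πr² = 0.1257 m².
T⁴ = P/(εσA) + T_w⁴ = 112/(0.28·5.67×10⁻⁸·0.1257) + (228)⁴
    = 5.614×10¹⁰ + 2.702×10⁹ = 5.884×10¹⁰ K⁴.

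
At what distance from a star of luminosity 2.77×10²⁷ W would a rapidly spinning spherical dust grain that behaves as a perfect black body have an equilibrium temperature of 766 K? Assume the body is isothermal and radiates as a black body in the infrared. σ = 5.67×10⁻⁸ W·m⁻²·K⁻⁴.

d ≈ 5.31×10¹⁰ m

For an isothermal black-emitting sphere, (1−a)S·πr² = σ·4πr²·T⁴ ⇒ S = 4σT⁴/(1−a).
S = 4·5.67×10⁻⁸·(766)⁴/1.00 = 78080 W/m².
Flux falls as S = L/(4πd²), so d = √(L/(4πS)) = √(2.77×10²⁷/(4π·78080)).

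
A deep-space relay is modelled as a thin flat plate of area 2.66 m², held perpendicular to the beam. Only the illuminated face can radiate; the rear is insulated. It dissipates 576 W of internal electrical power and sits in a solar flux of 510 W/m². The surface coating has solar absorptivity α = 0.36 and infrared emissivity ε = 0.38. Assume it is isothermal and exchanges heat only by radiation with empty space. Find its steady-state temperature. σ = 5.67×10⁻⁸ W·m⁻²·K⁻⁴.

At steady state, absorbed solar power + internal power = radiated power.
Absorbed: α·S·A_cross = 0.36·510·2.660 = 488.4 W (cross-section A).
Total input = 488.4 + 576 = 1064 W.
Radiated: εσ·A_surf·T⁴ with A_surf = A = 2.660 m².
T⁴ = 1064/(0.38·5.67×10⁻⁸·2.660) = 1.857×10¹⁰ K⁴.

T ≈ 369 K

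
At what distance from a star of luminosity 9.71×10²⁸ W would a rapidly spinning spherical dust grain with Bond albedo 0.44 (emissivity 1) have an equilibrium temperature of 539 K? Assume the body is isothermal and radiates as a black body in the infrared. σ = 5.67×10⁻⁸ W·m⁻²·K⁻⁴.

For an isothermal black-emitting sphere, (1−a)S·πr² = σ·4πr²·T⁴ ⇒ S = 4σT⁴/(1−a).
S = 4·5.67×10⁻⁸·(539)⁴/0.560 = 34180 W/m².
Flux falls as S = L/(4πd²), so d = √(L/(4πS)) = √(9.71×10²⁸/(4π·34180)).

d ≈ 4.75×10¹¹ m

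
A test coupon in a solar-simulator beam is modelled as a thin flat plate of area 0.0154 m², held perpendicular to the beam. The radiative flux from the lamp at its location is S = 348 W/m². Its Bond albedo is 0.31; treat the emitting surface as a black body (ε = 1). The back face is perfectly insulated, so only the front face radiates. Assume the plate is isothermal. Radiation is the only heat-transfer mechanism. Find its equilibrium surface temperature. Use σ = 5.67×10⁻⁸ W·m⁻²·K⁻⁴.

At equilibrium, absorbed power = emitted power.
Absorbing cross-section = A = 0.01540 m²; emitting surface = A = 0.01540 m² (ratio 1).
(1−a)S·A_cross = εσ·A_surf·T⁴  ⇒  T⁴ = (1−a)S/(1σ).
T⁴ = 0.690·348/(1·5.67×10⁻⁸) = 4.235×10⁹ K⁴.
T = (4.235×10⁹)^(1/4).

T ≈ 255 K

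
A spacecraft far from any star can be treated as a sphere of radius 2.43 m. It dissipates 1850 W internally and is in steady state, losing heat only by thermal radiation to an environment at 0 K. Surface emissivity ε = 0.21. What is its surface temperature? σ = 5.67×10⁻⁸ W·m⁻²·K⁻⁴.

Steady state: internal power = radiated power, P = εσA T⁴.
Radiating area A = 4πr² = 74.20 m².
T⁴ = P/(εσA) = 1850/(0.21·5.67×10⁻⁸·74.20) = 2.094×10⁹ K⁴.
T = (2.094×10⁹)^(1/4).

T ≈ 214 K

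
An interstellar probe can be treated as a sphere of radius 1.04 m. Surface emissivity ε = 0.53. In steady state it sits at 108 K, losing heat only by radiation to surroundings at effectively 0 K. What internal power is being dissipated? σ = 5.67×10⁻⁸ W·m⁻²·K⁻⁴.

P ≈ 55.6 W

Steady state: P = εσA T⁴.
A = 4πr² = 13.59 m²; T⁴ = (108)⁴ = 1.360×10⁸ K⁴.
P = 0.53 × 5.67×10⁻⁸ × 13.59 × 1.360×10⁸.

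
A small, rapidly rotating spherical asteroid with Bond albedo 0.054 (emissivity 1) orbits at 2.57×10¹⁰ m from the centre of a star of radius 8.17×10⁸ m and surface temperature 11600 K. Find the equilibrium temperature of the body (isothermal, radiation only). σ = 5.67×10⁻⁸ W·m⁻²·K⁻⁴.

The star's surface emits σT_*⁴; at distance d the flux is S = σT_*⁴(R_*/d)².
S = 5.67×10⁻⁸·(11600)⁴·(8.17×10⁸/2.57×10¹⁰)² = 1.038×10⁶ W/m².
For an isothermal sphere T⁴ = (1−a)S/(4σ) = 4.328×10¹² K⁴.

T ≈ 1440 K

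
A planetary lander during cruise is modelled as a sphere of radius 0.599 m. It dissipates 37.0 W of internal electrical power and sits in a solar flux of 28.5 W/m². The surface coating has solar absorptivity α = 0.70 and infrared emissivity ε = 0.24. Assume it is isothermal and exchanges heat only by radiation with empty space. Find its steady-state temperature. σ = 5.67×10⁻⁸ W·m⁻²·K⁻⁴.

T ≈ 176 K

At steady state, absorbed solar power + internal power = radiated power.
Absorbed: α·S·A_cross = 0.70·28.5·1.127 = 22.49 W (cross-section πr²).
Total input = 22.49 + 37.0 = 59.49 W.
Radiated: εσ·A_surf·T⁴ with A_surf = 4πr² = 4.509 m².
T⁴ = 59.49/(0.24·5.67×10⁻⁸·4.509) = 9.695×10⁸ K⁴.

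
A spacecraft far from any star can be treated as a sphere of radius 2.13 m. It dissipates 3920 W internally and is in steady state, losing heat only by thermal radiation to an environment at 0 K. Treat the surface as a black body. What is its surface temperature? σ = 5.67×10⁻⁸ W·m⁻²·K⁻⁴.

Steady state: internal power = radiated power, P = εσA T⁴.
Radiating area A = 4πr² = 57.01 m².
T⁴ = P/(εσA) = 3920/(1.0·5.67×10⁻⁸·57.01) = 1.213×10⁹ K⁴.
T = (1.213×10⁹)^(1/4).

T ≈ 187 K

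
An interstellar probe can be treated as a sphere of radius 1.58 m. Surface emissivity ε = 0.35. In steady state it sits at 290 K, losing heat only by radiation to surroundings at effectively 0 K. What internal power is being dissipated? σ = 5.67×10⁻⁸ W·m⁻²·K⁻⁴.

Steady state: P = εσA T⁴.
A = 4πr² = 31.37 m²; T⁴ = (290)⁴ = 7.073×10⁹ K⁴.
P = 0.35 × 5.67×10⁻⁸ × 31.37 × 7.073×10⁹.

P ≈ 4400 W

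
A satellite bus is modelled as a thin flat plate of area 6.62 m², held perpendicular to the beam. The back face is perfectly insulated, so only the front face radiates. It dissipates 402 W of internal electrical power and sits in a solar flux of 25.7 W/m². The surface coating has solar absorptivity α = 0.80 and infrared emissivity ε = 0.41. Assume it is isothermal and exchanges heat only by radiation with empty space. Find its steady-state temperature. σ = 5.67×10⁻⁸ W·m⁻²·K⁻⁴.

T ≈ 243 K

At steady state, absorbed solar power + internal power = radiated power.
Absorbed: α·S·A_cross = 0.80·25.7·6.620 = 136.1 W (cross-section A).
Total input = 136.1 + 402 = 538.1 W.
Radiated: εσ·A_surf·T⁴ with A_surf = A = 6.620 m².
T⁴ = 538.1/(0.41·5.67×10⁻⁸·6.620) = 3.497×10⁹ K⁴.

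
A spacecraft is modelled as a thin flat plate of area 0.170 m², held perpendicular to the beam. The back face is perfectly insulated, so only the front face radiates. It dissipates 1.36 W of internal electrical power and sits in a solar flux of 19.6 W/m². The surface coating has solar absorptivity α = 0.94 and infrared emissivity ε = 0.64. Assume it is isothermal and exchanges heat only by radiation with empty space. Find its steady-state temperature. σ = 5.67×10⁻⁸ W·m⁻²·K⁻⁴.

At steady state, absorbed solar power + internal power = radiated power.
Absorbed: α·S·A_cross = 0.94·19.6·0.1700 = 3.132 W (cross-section A).
Total input = 3.132 + 1.36 = 4.492 W.
Radiated: εσ·A_surf·T⁴ with A_surf = A = 0.1700 m².
T⁴ = 4.492/(0.64·5.67×10⁻⁸·0.1700) = 7.282×10⁸ K⁴.

T ≈ 164 K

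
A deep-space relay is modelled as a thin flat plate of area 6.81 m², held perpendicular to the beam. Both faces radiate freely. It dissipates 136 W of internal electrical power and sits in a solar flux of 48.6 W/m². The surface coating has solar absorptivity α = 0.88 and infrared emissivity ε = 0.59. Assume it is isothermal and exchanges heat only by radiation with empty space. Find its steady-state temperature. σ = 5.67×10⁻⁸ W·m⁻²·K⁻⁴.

At steady state, absorbed solar power + internal power = radiated power.
Absorbed: α·S·A_cross = 0.88·48.6·6.810 = 291.3 W (cross-section A).
Total input = 291.3 + 136 = 427.3 W.
Radiated: εσ·A_surf·T⁴ with A_surf = 2A = 13.62 m².
T⁴ = 427.3/(0.59·5.67×10⁻⁸·13.62) = 9.377×10⁸ K⁴.

T ≈ 175 K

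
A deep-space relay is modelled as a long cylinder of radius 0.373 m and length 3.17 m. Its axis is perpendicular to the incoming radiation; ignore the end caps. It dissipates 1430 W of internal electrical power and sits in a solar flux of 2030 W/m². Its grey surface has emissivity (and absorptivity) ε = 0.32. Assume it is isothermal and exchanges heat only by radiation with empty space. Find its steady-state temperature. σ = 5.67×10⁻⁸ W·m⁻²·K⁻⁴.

At steady state, absorbed solar power + internal power = radiated power.
Absorbed: α·S·A_cross = 0.32·2030·2.365 = 1536 W (cross-section 2rL).
Total input = 1536 + 1430 = 2966 W.
Radiated: εσ·A_surf·T⁴ with A_surf = 2πrL = 7.429 m².
T⁴ = 2966/(0.32·5.67×10⁻⁸·7.429) = 2.200×10¹⁰ K⁴.

T ≈ 385 K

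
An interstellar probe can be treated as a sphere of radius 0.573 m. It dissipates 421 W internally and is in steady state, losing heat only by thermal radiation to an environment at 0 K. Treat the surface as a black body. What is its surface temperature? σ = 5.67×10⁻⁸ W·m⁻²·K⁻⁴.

Steady state: internal power = radiated power, P = εσA T⁴.
Radiating area A = 4πr² = 4.126 m².
T⁴ = P/(εσA) = 421/(1.0·5.67×10⁻⁸·4.126) = 1.800×10⁹ K⁴.
T = (1.800×10⁹)^(1/4).

T ≈ 206 K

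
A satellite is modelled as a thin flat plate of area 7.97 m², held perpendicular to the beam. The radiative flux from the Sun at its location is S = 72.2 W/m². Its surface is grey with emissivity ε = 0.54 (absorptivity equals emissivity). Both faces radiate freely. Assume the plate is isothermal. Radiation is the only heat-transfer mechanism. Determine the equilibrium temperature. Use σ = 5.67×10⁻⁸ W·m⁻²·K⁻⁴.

At equilibrium, absorbed power = emitted power.
Absorbing cross-section = A = 7.970 m²; emitting surface = 2A = 15.94 m² (ratio 2).
εS·A_cross = εσ·A_surf·T⁴  ⇒  T⁴ = S/(2σ)   (ε cancels).
T⁴ = 72.2/(2·5.67×10⁻⁸) = 6.367×10⁸ K⁴.
T = (6.367×10⁸)^(1/4).

T ≈ 159 K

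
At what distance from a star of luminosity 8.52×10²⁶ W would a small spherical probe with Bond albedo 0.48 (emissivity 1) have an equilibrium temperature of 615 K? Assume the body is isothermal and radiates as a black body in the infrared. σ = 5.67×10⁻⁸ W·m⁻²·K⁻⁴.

For an isothermal black-emitting sphere, (1−a)S·πr² = σ·4πr²·T⁴ ⇒ S = 4σT⁴/(1−a).
S = 4·5.67×10⁻⁸·(615)⁴/0.520 = 62390 W/m².
Flux falls as S = L/(4πd²), so d = √(L/(4πS)) = √(8.52×10²⁶/(4π·62390)).

d ≈ 3.30×10¹⁰ m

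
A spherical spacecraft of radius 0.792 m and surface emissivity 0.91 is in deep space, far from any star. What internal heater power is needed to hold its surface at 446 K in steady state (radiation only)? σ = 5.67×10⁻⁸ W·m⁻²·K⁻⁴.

P ≈ 16100 W

P = εσ·4πr²·T⁴.
4πr² = 7.882 m²; T⁴ = 3.957×10¹⁰ K⁴.
P = 0.91·5.67×10⁻⁸·7.882·3.957×10¹⁰.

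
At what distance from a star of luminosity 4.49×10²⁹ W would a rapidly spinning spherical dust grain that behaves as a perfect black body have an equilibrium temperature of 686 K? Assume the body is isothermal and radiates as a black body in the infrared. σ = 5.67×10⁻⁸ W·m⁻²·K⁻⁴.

For an isothermal black-emitting sphere, (1−a)S·πr² = σ·4πr²·T⁴ ⇒ S = 4σT⁴/(1−a).
S = 4·5.67×10⁻⁸·(686)⁴/1.00 = 50230 W/m².
Flux falls as S = L/(4πd²), so d = √(L/(4πS)) = √(4.49×10²⁹/(4π·50230)).

d ≈ 8.43×10¹¹ m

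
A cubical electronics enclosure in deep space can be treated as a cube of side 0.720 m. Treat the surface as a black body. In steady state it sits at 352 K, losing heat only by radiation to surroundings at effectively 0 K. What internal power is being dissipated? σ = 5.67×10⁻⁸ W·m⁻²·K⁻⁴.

P ≈ 2710 W

Steady state: P = εσA T⁴.
A = 6L² = 3.110 m²; T⁴ = (352)⁴ = 1.535×10¹⁰ K⁴.
P = 1.0 × 5.67×10⁻⁸ × 3.110 × 1.535×10¹⁰.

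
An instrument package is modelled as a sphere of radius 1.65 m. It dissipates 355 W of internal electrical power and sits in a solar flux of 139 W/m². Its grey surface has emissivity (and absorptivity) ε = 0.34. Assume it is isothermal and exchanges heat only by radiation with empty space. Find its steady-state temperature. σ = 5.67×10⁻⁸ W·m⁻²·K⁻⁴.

At steady state, absorbed solar power + internal power = radiated power.
Absorbed: α·S·A_cross = 0.34·139·8.553 = 404.2 W (cross-section πr²).
Total input = 404.2 + 355 = 759.2 W.
Radiated: εσ·A_surf·T⁴ with A_surf = 4πr² = 34.21 m².
T⁴ = 759.2/(0.34·5.67×10⁻⁸·34.21) = 1.151×10⁹ K⁴.

T ≈ 184 K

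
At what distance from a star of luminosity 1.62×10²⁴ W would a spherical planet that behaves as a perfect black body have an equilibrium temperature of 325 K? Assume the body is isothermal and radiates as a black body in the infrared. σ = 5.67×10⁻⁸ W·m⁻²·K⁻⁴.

For an isothermal black-emitting sphere, (1−a)S·πr² = σ·4πr²·T⁴ ⇒ S = 4σT⁴/(1−a).
S = 4·5.67×10⁻⁸·(325)⁴/1.00 = 2530 W/m².
Flux falls as S = L/(4πd²), so d = √(L/(4πS)) = √(1.62×10²⁴/(4π·2530)).

d ≈ 7.14×10⁹ m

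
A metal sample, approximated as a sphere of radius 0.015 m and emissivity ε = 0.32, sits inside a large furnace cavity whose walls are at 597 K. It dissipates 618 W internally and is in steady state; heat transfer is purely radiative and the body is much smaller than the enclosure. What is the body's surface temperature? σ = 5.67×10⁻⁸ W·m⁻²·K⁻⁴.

For a small grey body in a large enclosure, net radiated power = εσA(T⁴ − T_w⁴).
Steady state: P = εσA(T⁴ − T_w⁴) with A = 4πr² = 0.002827 m².
T⁴ = P/(εσA) + T_w⁴ = 618/(0.32·5.67×10⁻⁸·0.002827) + (597)⁴
    = 1.205×10¹³ + 1.270×10¹¹ = 1.217×10¹³ K⁴.

T ≈ 1870 K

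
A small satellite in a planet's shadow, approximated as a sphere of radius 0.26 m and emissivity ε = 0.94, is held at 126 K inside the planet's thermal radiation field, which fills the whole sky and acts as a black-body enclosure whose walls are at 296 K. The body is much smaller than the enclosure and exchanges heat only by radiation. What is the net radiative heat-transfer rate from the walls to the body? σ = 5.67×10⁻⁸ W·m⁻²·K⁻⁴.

For a small grey body in a large enclosure: P_net = εσA(T_body⁴ − T_wall⁴).
A = 4πr² = 0.8495 m²; T_body⁴ − T_wall⁴ = 2.520×10⁸ − 7.677×10⁹ = -7.425×10⁹ K⁴.
|P_net| = 0.94·5.67×10⁻⁸·0.8495·7.425×10⁹.

P_net ≈ 336 W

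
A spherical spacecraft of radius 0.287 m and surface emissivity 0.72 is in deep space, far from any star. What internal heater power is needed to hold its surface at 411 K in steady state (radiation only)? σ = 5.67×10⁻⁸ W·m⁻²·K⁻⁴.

P ≈ 1210 W

P = εσ·4πr²·T⁴.
4πr² = 1.035 m²; T⁴ = 2.853×10¹⁰ K⁴.
P = 0.72·5.67×10⁻⁸·1.035·2.853×10¹⁰.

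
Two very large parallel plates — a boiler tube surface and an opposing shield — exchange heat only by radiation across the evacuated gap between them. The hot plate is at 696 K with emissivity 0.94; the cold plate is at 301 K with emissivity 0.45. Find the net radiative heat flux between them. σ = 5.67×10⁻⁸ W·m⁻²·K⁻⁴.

q ≈ 5620 W/m²

For two infinite grey parallel plates, q = σ(T₁⁴ − T₂⁴)/(1/ε₁ + 1/ε₂ − 1).
T₁⁴ − T₂⁴ = 2.347×10¹¹ − 8.209×10⁹ = 2.265×10¹¹ K⁴.
1/ε₁ + 1/ε₂ − 1 = 1.064 + 2.222 − 1 = 2.286.
q = 5.67×10⁻⁸ × 2.265×10¹¹ / 2.286.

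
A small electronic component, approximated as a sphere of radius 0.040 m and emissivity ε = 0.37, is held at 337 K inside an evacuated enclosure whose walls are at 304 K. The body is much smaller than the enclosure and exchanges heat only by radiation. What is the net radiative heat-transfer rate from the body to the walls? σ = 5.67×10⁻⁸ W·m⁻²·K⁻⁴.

For a small grey body in a large enclosure: P_net = εσA(T_body⁴ − T_wall⁴).
A = 4πr² = 0.02011 m²; T_body⁴ − T_wall⁴ = 1.290×10¹⁰ − 8.541×10⁹ = 4.357×10⁹ K⁴.
|P_net| = 0.37·5.67×10⁻⁸·0.02011·4.357×10⁹.

P_net ≈ 1.84 W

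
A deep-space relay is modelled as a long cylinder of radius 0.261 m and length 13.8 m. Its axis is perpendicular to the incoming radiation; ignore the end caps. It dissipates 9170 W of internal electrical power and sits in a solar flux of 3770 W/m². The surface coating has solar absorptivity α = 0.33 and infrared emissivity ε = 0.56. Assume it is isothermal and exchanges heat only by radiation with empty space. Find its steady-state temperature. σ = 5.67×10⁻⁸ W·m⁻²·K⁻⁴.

At steady state, absorbed solar power + internal power = radiated power.
Absorbed: α·S·A_cross = 0.33·3770·7.204 = 8962 W (cross-section 2rL).
Total input = 8962 + 9170 = 18130 W.
Radiated: εσ·A_surf·T⁴ with A_surf = 2πrL = 22.63 m².
T⁴ = 18130/(0.56·5.67×10⁻⁸·22.63) = 2.523×10¹⁰ K⁴.

T ≈ 399 K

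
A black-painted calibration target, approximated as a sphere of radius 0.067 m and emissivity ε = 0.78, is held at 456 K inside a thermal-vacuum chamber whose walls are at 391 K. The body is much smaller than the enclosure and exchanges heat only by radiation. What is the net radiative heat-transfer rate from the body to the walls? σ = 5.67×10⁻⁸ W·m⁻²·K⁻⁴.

For a small grey body in a large enclosure: P_net = εσA(T_body⁴ − T_wall⁴).
A = 4πr² = 0.05641 m²; T_body⁴ − T_wall⁴ = 4.324×10¹⁰ − 2.337×10¹⁰ = 1.986×10¹⁰ K⁴.
|P_net| = 0.78·5.67×10⁻⁸·0.05641·1.986×10¹⁰.

P_net ≈ 49.6 W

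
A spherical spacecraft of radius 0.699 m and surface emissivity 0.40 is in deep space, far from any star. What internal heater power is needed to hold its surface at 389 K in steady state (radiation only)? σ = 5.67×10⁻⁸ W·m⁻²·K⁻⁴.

P ≈ 3190 W

P = εσ·4πr²·T⁴.
4πr² = 6.140 m²; T⁴ = 2.290×10¹⁰ K⁴.
P = 0.40·5.67×10⁻⁸·6.140·2.290×10¹⁰.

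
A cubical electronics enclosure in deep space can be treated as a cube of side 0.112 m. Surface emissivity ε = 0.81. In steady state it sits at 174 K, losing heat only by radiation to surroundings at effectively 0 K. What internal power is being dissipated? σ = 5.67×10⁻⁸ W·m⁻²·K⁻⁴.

Steady state: P = εσA T⁴.
A = 6L² = 0.07526 m²; T⁴ = (174)⁴ = 9.166×10⁸ K⁴.
P = 0.81 × 5.67×10⁻⁸ × 0.07526 × 9.166×10⁸.

P ≈ 3.17 W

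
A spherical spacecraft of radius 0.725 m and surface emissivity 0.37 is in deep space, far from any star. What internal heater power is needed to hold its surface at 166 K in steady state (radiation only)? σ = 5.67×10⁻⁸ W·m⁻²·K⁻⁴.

P ≈ 105 W

P = εσ·4πr²·T⁴.
4πr² = 6.605 m²; T⁴ = 7.593×10⁸ K⁴.
P = 0.37·5.67×10⁻⁸·6.605·7.593×10⁸.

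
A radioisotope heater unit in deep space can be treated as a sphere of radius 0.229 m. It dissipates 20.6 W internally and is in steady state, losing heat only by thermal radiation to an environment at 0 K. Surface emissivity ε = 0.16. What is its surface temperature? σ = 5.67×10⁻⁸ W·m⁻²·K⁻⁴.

Steady state: internal power = radiated power, P = εσA T⁴.
Radiating area A = 4πr² = 0.6590 m².
T⁴ = P/(εσA) = 20.6/(0.16·5.67×10⁻⁸·0.6590) = 3.446×10⁹ K⁴.
T = (3.446×10⁹)^(1/4).

T ≈ 242 K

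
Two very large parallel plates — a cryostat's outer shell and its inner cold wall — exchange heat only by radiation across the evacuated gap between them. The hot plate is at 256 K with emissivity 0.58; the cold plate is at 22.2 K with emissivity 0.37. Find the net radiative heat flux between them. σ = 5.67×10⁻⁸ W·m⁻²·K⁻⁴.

q ≈ 71.1 W/m²

For two infinite grey parallel plates, q = σ(T₁⁴ − T₂⁴)/(1/ε₁ + 1/ε₂ − 1).
T₁⁴ − T₂⁴ = 4.295×10⁹ − 2.429×10⁵ = 4.295×10⁹ K⁴.
1/ε₁ + 1/ε₂ − 1 = 1.724 + 2.703 − 1 = 3.427.
q = 5.67×10⁻⁸ × 4.295×10⁹ / 3.427.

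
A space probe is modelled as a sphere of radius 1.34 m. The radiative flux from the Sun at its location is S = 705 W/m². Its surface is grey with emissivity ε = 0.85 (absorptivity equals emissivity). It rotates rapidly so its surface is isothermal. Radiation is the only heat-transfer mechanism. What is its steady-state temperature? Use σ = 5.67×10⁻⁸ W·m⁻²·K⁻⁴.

At equilibrium, absorbed power = emitted power.
Absorbing cross-section = πr² = 5.641 m²; emitting surface = 4πr² = 22.56 m² (ratio 4).
εS·A_cross = εσ·A_surf·T⁴  ⇒  T⁴ = S/(4σ)   (ε cancels).
T⁴ = 705/(4·5.67×10⁻⁸) = 3.108×10⁹ K⁴.
T = (3.108×10⁹)^(1/4).

T ≈ 236 K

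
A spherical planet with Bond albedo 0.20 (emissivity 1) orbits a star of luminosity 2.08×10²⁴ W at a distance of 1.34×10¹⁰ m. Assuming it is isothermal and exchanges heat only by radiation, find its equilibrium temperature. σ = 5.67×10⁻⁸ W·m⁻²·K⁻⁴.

T ≈ 239 K

First find the stellar flux at distance d: S = L/(4πd²) = 2.08×10²⁴/(4π·(1.34×10¹⁰)²) = 921.8 W/m².
For an isothermal sphere, absorbed (1−a)S·πr² = emitted σ·4πr²·T⁴, so T⁴ = (1−a)S/(4σ).
T⁴ = 0.800·921.8/(4·5.67×10⁻⁸) = 3.252×10⁹ K⁴.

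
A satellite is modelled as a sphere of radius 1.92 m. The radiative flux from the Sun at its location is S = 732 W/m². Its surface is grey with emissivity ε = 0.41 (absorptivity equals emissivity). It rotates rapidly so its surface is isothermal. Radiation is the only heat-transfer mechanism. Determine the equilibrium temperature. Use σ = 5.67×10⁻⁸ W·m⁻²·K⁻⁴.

T ≈ 238 K

At equilibrium, absorbed power = emitted power.
Absorbing cross-section = πr² = 11.58 m²; emitting surface = 4πr² = 46.32 m² (ratio 4).
εS·A_cross = εσ·A_surf·T⁴  ⇒  T⁴ = S/(4σ)   (ε cancels).
T⁴ = 732/(4·5.67×10⁻⁸) = 3.228×10⁹ K⁴.
T = (3.228×10⁹)^(1/4).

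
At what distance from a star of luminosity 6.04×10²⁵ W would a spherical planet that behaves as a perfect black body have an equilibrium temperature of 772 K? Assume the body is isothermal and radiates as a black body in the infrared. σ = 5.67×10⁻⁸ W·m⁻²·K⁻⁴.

d ≈ 7.72×10⁹ m

For an isothermal black-emitting sphere, (1−a)S·πr² = σ·4πr²·T⁴ ⇒ S = 4σT⁴/(1−a).
S = 4·5.67×10⁻⁸·(772)⁴/1.00 = 80560 W/m².
Flux falls as S = L/(4πd²), so d = √(L/(4πS)) = √(6.04×10²⁵/(4π·80560)).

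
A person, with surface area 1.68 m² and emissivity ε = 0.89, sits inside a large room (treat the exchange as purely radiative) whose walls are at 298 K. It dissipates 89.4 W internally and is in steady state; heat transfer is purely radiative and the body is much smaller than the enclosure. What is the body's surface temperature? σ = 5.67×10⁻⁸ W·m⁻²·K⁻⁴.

For a small grey body in a large enclosure, net radiated power = εσA(T⁴ − T_w⁴).
Steady state: P = εσA(T⁴ − T_w⁴) with A = 1.68 m².
T⁴ = P/(εσA) + T_w⁴ = 89.4/(0.89·5.67×10⁻⁸·1.680) + (298)⁴
    = 1.055×10⁹ + 7.886×10⁹ = 8.941×10⁹ K⁴.

T ≈ 307 K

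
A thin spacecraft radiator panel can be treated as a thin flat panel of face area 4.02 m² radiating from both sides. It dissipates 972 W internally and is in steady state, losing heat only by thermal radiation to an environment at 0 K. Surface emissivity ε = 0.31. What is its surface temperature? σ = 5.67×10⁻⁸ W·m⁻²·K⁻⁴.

Steady state: internal power = radiated power, P = εσA T⁴.
Radiating area A = 2·4.02 = 8.040 m².
T⁴ = P/(εσA) = 972/(0.31·5.67×10⁻⁸·8.040) = 6.878×10⁹ K⁴.
T = (6.878×10⁹)^(1/4).

T ≈ 288 K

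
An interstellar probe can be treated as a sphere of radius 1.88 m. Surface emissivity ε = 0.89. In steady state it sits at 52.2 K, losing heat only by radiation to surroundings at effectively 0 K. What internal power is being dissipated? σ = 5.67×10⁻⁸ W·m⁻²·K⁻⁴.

P ≈ 16.6 W

Steady state: P = εσA T⁴.
A = 4πr² = 44.41 m²; T⁴ = (52.2)⁴ = 7.425×10⁶ K⁴.
P = 0.89 × 5.67×10⁻⁸ × 44.41 × 7.425×10⁶.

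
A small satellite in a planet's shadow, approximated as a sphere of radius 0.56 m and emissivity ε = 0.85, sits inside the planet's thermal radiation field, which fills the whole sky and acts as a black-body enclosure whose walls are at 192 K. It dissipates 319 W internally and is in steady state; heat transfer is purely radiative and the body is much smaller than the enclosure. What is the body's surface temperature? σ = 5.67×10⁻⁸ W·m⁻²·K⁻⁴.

T ≈ 235 K

For a small grey body in a large enclosure, net radiated power = εσA(T⁴ − T_w⁴).
Steady state: P = εσA(T⁴ − T_w⁴) with A = 4πr² = 3.941 m².
T⁴ = P/(εσA) + T_w⁴ = 319/(0.85·5.67×10⁻⁸·3.941) + (192)⁴
    = 1.680×10⁹ + 1.359×10⁹ = 3.039×10⁹ K⁴.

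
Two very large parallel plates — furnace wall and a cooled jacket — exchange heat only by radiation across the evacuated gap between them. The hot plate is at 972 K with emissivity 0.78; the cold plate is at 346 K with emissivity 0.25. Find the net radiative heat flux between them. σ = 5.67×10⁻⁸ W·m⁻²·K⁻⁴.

For two infinite grey parallel plates, q = σ(T₁⁴ − T₂⁴)/(1/ε₁ + 1/ε₂ − 1).
T₁⁴ − T₂⁴ = 8.926×10¹¹ − 1.433×10¹⁰ = 8.783×10¹¹ K⁴.
1/ε₁ + 1/ε₂ − 1 = 1.282 + 4.000 − 1 = 4.282.
q = 5.67×10⁻⁸ × 8.783×10¹¹ / 4.282.

q ≈ 11600 W/m²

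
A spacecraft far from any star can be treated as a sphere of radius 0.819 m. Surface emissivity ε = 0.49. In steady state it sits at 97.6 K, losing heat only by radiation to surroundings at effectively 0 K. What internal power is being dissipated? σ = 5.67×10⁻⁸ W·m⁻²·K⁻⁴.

P ≈ 21.2 W

Steady state: P = εσA T⁴.
A = 4πr² = 8.429 m²; T⁴ = (97.6)⁴ = 9.074×10⁷ K⁴.
P = 0.49 × 5.67×10⁻⁸ × 8.429 × 9.074×10⁷.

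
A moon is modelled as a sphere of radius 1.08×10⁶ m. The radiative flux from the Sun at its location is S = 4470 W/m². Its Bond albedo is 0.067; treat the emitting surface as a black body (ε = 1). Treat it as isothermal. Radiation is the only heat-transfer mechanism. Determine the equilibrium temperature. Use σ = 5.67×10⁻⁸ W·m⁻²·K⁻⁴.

At equilibrium, absorbed power = emitted power.
Absorbing cross-section = πr² = 3.664×10¹² m²; emitting surface = 4πr² = 1.466×10¹³ m² (ratio 4).
(1−a)S·A_cross = εσ·A_surf·T⁴  ⇒  T⁴ = (1−a)S/(4σ).
T⁴ = 0.933·4470/(4·5.67×10⁻⁸) = 1.839×10¹⁰ K⁴.
T = (1.839×10¹⁰)^(1/4).

T ≈ 368 K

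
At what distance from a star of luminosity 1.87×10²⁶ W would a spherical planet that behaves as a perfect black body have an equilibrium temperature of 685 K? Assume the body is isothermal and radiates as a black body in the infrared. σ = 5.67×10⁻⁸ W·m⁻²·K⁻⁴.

d ≈ 1.73×10¹⁰ m

For an isothermal black-emitting sphere, (1−a)S·πr² = σ·4πr²·T⁴ ⇒ S = 4σT⁴/(1−a).
S = 4·5.67×10⁻⁸·(685)⁴/1.00 = 49940 W/m².
Flux falls as S = L/(4πd²), so d = √(L/(4πS)) = √(1.87×10²⁶/(4π·49940)).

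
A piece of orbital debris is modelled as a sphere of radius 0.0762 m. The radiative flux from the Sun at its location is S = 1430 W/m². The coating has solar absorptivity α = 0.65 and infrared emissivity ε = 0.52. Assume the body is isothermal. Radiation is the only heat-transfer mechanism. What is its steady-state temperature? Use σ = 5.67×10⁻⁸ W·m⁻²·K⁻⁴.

T ≈ 298 K

At equilibrium, absorbed power = emitted power.
Absorbing cross-section = πr² = 0.01824 m²; emitting surface = 4πr² = 0.07297 m² (ratio 4).
αS·A_cross = εσ·A_surf·T⁴  ⇒  T⁴ = αS/(ε·4σ).
T⁴ = 0.650·1430/(0.52·4·5.67×10⁻⁸) = 7.881×10⁹ K⁴.
T = (7.881×10⁹)^(1/4).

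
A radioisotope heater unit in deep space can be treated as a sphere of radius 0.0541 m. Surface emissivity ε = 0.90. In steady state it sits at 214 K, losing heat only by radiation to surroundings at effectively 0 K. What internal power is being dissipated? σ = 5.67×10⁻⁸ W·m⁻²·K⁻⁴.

P ≈ 3.94 W

Steady state: P = εσA T⁴.
A = 4πr² = 0.03678 m²; T⁴ = (214)⁴ = 2.097×10⁹ K⁴.
P = 0.90 × 5.67×10⁻⁸ × 0.03678 × 2.097×10⁹.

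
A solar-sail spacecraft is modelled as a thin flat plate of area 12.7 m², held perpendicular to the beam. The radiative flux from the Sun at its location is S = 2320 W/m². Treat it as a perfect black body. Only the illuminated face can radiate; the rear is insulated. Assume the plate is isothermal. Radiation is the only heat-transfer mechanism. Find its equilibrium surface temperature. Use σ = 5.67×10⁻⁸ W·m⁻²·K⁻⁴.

At equilibrium, absorbed power = emitted power.
Absorbing cross-section = A = 12.70 m²; emitting surface = A = 12.70 m² (ratio 1).
S·A_cross = εσ·A_surf·T⁴  ⇒  T⁴ = S/(1σ).
T⁴ = 1.00·2320/(1·5.67×10⁻⁸) = 4.092×10¹⁰ K⁴.
T = (4.092×10¹⁰)^(1/4).

T ≈ 450 K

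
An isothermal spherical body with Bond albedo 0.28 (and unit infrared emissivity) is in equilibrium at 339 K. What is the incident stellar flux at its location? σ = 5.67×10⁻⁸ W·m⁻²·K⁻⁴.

(1−a)S·πr² = σ·4πr²·T⁴ ⇒ S = 4σT⁴/(1−a).
S = 4·5.67×10⁻⁸·1.321×10¹⁰/0.720.

S ≈ 4160 W/m²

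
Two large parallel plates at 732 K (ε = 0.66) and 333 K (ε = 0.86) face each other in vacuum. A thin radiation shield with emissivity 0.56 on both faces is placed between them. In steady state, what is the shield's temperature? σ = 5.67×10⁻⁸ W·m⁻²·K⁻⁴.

In steady state the net flux on the hot side equals that on the cold side.
σ(T₁⁴−T_s⁴)/D₁ = σ(T_s⁴−T₂⁴)/D₂, with D₁ = 1/ε₁+1/ε_s−1 = 2.301, D₂ = 1/ε_s+1/ε₂−1 = 1.949.
Solve for T_s⁴: T_s⁴ = (D₂·T₁⁴ + D₁·T₂⁴)/(D₁+D₂) = 1.383×10¹¹ K⁴.

T_s ≈ 610 K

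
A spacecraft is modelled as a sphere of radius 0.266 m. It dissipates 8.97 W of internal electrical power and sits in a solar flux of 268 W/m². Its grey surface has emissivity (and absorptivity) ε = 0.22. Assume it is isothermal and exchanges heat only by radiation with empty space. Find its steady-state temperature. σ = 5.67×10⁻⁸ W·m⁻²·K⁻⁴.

At steady state, absorbed solar power + internal power = radiated power.
Absorbed: α·S·A_cross = 0.22·268·0.2223 = 13.11 W (cross-section πr²).
Total input = 13.11 + 8.97 = 22.08 W.
Radiated: εσ·A_surf·T⁴ with A_surf = 4πr² = 0.8891 m².
T⁴ = 22.08/(0.22·5.67×10⁻⁸·0.8891) = 1.990×10⁹ K⁴.

T ≈ 211 K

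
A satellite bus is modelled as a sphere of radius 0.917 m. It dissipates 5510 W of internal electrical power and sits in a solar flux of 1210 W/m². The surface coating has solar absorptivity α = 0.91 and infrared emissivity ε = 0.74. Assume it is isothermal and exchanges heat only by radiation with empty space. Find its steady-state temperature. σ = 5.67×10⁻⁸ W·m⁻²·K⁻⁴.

At steady state, absorbed solar power + internal power = radiated power.
Absorbed: α·S·A_cross = 0.91·1210·2.642 = 2909 W (cross-section πr²).
Total input = 2909 + 5510 = 8419 W.
Radiated: εσ·A_surf·T⁴ with A_surf = 4πr² = 10.57 m².
T⁴ = 8419/(0.74·5.67×10⁻⁸·10.57) = 1.899×10¹⁰ K⁴.

T ≈ 371 K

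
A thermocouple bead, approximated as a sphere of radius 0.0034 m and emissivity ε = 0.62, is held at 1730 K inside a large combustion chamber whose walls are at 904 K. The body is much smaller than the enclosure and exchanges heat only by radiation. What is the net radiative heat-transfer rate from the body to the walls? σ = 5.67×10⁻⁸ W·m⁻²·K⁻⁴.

For a small grey body in a large enclosure: P_net = εσA(T_body⁴ − T_wall⁴).
A = 4πr² = 1.453×10⁻⁴ m²; T_body⁴ − T_wall⁴ = 8.957×10¹² − 6.678×10¹¹ = 8.290×10¹² K⁴.
|P_net| = 0.62·5.67×10⁻⁸·1.453×10⁻⁴·8.290×10¹².

P_net ≈ 42.3 W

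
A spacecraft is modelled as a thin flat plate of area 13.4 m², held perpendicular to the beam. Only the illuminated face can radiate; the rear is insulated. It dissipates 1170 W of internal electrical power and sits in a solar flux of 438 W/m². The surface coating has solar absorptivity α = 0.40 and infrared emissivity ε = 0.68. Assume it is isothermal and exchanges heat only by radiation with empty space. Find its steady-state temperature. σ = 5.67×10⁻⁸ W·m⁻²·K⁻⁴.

At steady state, absorbed solar power + internal power = radiated power.
Absorbed: α·S·A_cross = 0.40·438·13.40 = 2348 W (cross-section A).
Total input = 2348 + 1170 = 3518 W.
Radiated: εσ·A_surf·T⁴ with A_surf = A = 13.40 m².
T⁴ = 3518/(0.68·5.67×10⁻⁸·13.40) = 6.809×10⁹ K⁴.

T ≈ 287 K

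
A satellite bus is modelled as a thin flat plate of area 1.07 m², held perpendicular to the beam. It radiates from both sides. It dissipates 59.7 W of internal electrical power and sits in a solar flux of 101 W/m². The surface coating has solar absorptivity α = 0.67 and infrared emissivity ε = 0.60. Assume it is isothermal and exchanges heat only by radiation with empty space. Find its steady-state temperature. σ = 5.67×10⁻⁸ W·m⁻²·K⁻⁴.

At steady state, absorbed solar power + internal power = radiated power.
Absorbed: α·S·A_cross = 0.67·101·1.070 = 72.41 W (cross-section A).
Total input = 72.41 + 59.7 = 132.1 W.
Radiated: εσ·A_surf·T⁴ with A_surf = 2A = 2.140 m².
T⁴ = 132.1/(0.60·5.67×10⁻⁸·2.140) = 1.815×10⁹ K⁴.

T ≈ 206 K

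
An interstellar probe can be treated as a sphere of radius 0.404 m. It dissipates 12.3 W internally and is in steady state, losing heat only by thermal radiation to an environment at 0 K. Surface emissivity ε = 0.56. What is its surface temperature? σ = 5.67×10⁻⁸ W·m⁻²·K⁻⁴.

T ≈ 117 K

Steady state: internal power = radiated power, P = εσA T⁴.
Radiating area A = 4πr² = 2.051 m².
T⁴ = P/(εσA) = 12.3/(0.56·5.67×10⁻⁸·2.051) = 1.889×10⁸ K⁴.
T = (1.889×10⁸)^(1/4).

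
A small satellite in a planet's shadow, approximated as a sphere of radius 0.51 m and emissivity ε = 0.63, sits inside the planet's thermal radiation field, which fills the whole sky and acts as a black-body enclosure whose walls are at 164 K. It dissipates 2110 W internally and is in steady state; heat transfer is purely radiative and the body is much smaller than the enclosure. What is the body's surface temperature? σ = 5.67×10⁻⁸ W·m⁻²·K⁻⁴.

T ≈ 370 K

For a small grey body in a large enclosure, net radiated power = εσA(T⁴ − T_w⁴).
Steady state: P = εσA(T⁴ − T_w⁴) with A = 4πr² = 3.269 m².
T⁴ = P/(εσA) + T_w⁴ = 2110/(0.63·5.67×10⁻⁸·3.269) + (164)⁴
    = 1.807×10¹⁰ + 7.234×10⁸ = 1.880×10¹⁰ K⁴.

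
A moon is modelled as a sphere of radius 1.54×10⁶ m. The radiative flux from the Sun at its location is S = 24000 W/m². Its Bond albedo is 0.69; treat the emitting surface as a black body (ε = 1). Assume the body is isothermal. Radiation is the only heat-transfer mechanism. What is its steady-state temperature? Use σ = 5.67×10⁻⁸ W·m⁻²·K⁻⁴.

T ≈ 426 K

At equilibrium, absorbed power = emitted power.
Absorbing cross-section = πr² = 7.451×10¹² m²; emitting surface = 4πr² = 2.980×10¹³ m² (ratio 4).
(1−a)S·A_cross = εσ·A_surf·T⁴  ⇒  T⁴ = (1−a)S/(4σ).
T⁴ = 0.310·24000/(4·5.67×10⁻⁸) = 3.280×10¹⁰ K⁴.
T = (3.280×10¹⁰)^(1/4).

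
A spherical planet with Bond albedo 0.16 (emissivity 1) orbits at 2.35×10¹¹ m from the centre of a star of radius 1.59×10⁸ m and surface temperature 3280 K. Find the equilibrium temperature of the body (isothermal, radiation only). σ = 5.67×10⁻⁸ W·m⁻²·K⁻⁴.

The star's surface emits σT_*⁴; at distance d the flux is S = σT_*⁴(R_*/d)².
S = 5.67×10⁻⁸·(3280)⁴·(1.59×10⁸/2.35×10¹¹)² = 3.004 W/m².
For an isothermal sphere T⁴ = (1−a)S/(4σ) = 1.113×10⁷ K⁴.

T ≈ 57.8 K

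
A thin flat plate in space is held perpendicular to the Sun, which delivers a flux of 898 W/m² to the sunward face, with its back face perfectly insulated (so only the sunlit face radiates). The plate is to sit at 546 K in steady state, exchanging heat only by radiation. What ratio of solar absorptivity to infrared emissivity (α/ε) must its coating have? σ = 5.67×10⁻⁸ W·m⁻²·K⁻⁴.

α/ε ≈ 5.61

Balance: αS·A = εσ·1A·T⁴ ⇒ α/ε = σT⁴/S.
α/ε = 5.67×10⁻⁸·(546)⁴/898 = 5.67×10⁻⁸·8.887×10¹⁰/898.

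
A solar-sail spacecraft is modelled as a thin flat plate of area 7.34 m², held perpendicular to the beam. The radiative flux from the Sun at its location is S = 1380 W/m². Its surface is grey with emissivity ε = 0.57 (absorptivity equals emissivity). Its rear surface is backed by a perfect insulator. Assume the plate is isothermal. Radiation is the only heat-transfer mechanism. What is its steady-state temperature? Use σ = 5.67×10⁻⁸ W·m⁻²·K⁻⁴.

T ≈ 395 K

At equilibrium, absorbed power = emitted power.
Absorbing cross-section = A = 7.340 m²; emitting surface = A = 7.340 m² (ratio 1).
εS·A_cross = εσ·A_surf·T⁴  ⇒  T⁴ = S/(1σ)   (ε cancels).
T⁴ = 1380/(1·5.67×10⁻⁸) = 2.434×10¹⁰ K⁴.
T = (2.434×10¹⁰)^(1/4).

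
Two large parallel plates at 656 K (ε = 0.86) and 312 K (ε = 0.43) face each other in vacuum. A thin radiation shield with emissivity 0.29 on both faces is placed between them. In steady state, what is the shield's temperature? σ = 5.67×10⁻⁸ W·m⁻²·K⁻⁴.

In steady state the net flux on the hot side equals that on the cold side.
σ(T₁⁴−T_s⁴)/D₁ = σ(T_s⁴−T₂⁴)/D₂, with D₁ = 1/ε₁+1/ε_s−1 = 3.611, D₂ = 1/ε_s+1/ε₂−1 = 4.774.
Solve for T_s⁴: T_s⁴ = (D₂·T₁⁴ + D₁·T₂⁴)/(D₁+D₂) = 1.095×10¹¹ K⁴.

T_s ≈ 575 K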